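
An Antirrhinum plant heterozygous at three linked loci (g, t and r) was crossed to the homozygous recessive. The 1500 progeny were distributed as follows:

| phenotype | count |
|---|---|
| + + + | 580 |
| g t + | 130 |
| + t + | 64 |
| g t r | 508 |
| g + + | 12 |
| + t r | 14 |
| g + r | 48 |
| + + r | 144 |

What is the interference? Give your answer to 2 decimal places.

The two most frequent reciprocal classes, + + + and g t r, are the parental types, so the F1 was + + + / g t r.
The two rarest classes, g + + and + t r, are the double crossovers. Comparing them with the parentals, only the g allele has switched, so g is the middle locus and the order is t – g – r.
t–g: (112 + 26)/1500 = 0.0920; g–r: (274 + 26)/1500 = 0.2000.
Expected DCO frequency = 0.0920 × 0.2000 ≈ 0.01840; observed = 26/1500 ≈ 0.01733.
Coefficient of coincidence = 0.01733/0.01840 ≈ 0.94; interference = 1 − 0.94 = 0.06.

0.06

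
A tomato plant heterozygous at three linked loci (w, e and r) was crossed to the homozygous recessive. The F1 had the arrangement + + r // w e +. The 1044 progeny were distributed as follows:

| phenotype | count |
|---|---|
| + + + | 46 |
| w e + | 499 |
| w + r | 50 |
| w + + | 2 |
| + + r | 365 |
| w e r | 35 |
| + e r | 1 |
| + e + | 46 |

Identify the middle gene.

e

The two rarest classes, + e r and w + +, are the double crossovers. Comparing them with the parentals, only the e allele has switched, so e is the middle locus and the order is w – e – r.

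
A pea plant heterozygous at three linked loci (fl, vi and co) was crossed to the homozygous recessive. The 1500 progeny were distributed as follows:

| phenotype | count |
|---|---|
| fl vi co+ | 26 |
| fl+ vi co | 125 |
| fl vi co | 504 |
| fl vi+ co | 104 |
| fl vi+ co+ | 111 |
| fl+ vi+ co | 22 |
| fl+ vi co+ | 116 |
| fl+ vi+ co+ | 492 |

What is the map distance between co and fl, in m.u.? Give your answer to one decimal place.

The two most frequent reciprocal classes, fl vi co and fl+ vi+ co+, are the parental types, so the F1 was fl vi co / fl+ vi+ co+.
The two rarest classes, fl vi co+ and fl+ vi+ co, are the double crossovers. Comparing them with the parentals, only the co allele has switched, so co is the middle locus and the order is vi – co – fl.
Crossovers in the co–fl interval produce the single-crossover classes fl+ vi co and fl vi+ co+ (125 + 111 = 236) plus the double crossovers (48).
RF(co–fl) = (236 + 48) / 1500 = 284/1500 = 0.1893 → 18.9 m.u.

18.9 m.u.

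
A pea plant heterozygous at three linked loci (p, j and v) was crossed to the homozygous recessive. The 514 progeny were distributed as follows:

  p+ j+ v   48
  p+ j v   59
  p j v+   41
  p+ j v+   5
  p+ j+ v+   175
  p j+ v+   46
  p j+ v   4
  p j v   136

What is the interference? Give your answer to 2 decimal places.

The two most frequent reciprocal classes, p+ j+ v+ and p j v, are the parental types, so the F1 was p+ j+ v+ / p j v.
The two rarest classes, p+ j v+ and p j+ v, are the double crossovers. Comparing them with the parentals, only the j allele has switched, so j is the middle locus and the order is p – j – v.
p–j: (105 + 9)/514 = 0.2218; j–v: (89 + 9)/514 = 0.1907.
Expected DCO frequency = 0.2218 × 0.1907 ≈ 0.04230; observed = 9/514 ≈ 0.01751.
Coefficient of coincidence = 0.01751/0.04230 ≈ 0.41; interference = 1 − 0.41 = 0.59.

0.59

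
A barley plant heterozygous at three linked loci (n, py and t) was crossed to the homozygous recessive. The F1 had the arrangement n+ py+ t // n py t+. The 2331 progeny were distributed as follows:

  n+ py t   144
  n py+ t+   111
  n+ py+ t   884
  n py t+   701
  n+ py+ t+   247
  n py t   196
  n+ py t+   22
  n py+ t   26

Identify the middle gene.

n

The two rarest classes, n py+ t and n+ py t+, are the double crossovers. Comparing them with the parentals, only the n allele has switched, so n is the middle locus and the order is t – n – py.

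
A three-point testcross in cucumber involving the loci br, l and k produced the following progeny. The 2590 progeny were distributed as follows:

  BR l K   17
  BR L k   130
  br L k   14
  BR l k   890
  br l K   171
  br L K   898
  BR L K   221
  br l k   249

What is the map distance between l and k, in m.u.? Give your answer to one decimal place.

12.8 m.u.

The two most frequent reciprocal classes, BR l k and br L K, are the parental types, so the F1 was BR l k / br L K.
The two rarest classes, BR l K and br L k, are the double crossovers. Comparing them with the parentals, only the k allele has switched, so k is the middle locus and the order is l – k – br.
Crossovers in the l–k interval produce the single-crossover classes BR L k and br l K (130 + 171 = 301) plus the double crossovers (31).
RF(l–k) = (301 + 31) / 2590 = 332/2590 = 0.1282 → 12.8 m.u.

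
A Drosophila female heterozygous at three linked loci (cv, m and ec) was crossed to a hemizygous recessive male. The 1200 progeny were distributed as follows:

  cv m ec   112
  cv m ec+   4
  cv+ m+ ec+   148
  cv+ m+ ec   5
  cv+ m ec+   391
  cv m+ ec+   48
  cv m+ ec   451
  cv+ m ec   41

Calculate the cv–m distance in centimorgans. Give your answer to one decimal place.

The two most frequent reciprocal classes, cv+ m ec+ and cv m+ ec, are the parental types, so the F1 was cv+ m ec+ / cv m+ ec.
The two rarest classes, cv m ec+ and cv+ m+ ec, are the double crossovers. Comparing them with the parentals, only the cv allele has switched, so cv is the middle locus and the order is m – cv – ec.
Crossovers in the m–cv interval produce the single-crossover classes cv+ m+ ec+ and cv m ec (148 + 112 = 260) plus the double crossovers (9).
RF(m–cv) = (260 + 9) / 1200 = 269/1200 = 0.2242 → 22.4 centimorgans.

22.4 centimorgans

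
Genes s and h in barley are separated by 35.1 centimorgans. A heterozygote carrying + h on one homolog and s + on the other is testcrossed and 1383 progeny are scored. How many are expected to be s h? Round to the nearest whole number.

A map distance of 35.1 centimorgans corresponds to a recombination frequency of 0.351.
The F1 is + h / s +, so s h is a recombinant gamete class with expected frequency r/2 = 0.351/2 = 0.1755.
Expected number = 0.1755 × 1383 = 242.72 ≈ 243.

243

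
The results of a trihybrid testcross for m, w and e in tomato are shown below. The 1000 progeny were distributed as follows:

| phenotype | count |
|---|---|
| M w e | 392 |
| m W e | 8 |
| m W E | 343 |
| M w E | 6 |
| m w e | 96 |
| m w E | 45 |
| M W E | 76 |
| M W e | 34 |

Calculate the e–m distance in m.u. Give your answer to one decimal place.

18.6 m.u.

The two most frequent reciprocal classes, M w e and m W E, are the parental types, so the F1 was M w e / m W E.
The two rarest classes, M w E and m W e, are the double crossovers. Comparing them with the parentals, only the e allele has switched, so e is the middle locus and the order is m – e – w.
Crossovers in the m–e interval produce the single-crossover classes m w e and M W E (96 + 76 = 172) plus the double crossovers (14).
RF(m–e) = (172 + 14) / 1000 = 186/1000 = 0.1860 → 18.6 m.u.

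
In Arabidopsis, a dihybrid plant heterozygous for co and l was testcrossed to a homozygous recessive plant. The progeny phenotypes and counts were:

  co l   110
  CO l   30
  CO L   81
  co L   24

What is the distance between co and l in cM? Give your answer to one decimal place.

The two most frequent classes, CO L (81) and co l (110), are the parental types, so the F1 was CO L / co l.
The recombinant classes are CO l and co L: 30 + 24 = 54.
Recombination frequency = 54/245 = 0.2204 ≈ 22.0%, i.e. 22.0 cM.

22.0 cM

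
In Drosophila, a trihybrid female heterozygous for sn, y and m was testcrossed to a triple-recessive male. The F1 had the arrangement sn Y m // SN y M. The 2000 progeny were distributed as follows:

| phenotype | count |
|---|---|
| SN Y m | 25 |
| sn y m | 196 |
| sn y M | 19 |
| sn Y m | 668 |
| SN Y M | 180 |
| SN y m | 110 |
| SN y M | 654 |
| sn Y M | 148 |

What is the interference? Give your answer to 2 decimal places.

0.31

The two rarest classes, SN Y m and sn y M, are the double crossovers. Comparing them with the parentals, only the sn allele has switched, so sn is the middle locus and the order is m – sn – y.
m–sn: (258 + 44)/2000 = 0.1510; sn–y: (376 + 44)/2000 = 0.2100.
Expected DCO frequency = 0.1510 × 0.2100 ≈ 0.03171; observed = 44/2000 ≈ 0.02200.
Coefficient of coincidence = 0.02200/0.03171 ≈ 0.69; interference = 1 − 0.69 = 0.31.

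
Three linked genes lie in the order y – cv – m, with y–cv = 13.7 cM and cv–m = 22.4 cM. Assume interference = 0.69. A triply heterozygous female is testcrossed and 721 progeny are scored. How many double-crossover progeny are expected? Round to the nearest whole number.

7

Map distances give recombination frequencies of 0.137 and 0.224 for the two intervals.
With interference 0.69 (so coincidence = 0.31), expected double-crossover frequency = 0.137 × 0.224 × 0.31 = 0.00951.
Expected number = 0.00951 × 721 = 6.86 ≈ 7.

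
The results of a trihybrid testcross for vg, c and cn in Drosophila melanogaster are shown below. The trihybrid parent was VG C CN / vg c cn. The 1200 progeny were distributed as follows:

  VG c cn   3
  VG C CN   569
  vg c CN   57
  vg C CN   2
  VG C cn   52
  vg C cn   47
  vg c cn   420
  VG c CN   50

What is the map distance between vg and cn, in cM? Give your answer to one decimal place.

9.5 cM

The two rarest classes, vg C CN and VG c cn, are the double crossovers. Comparing them with the parentals, only the vg allele has switched, so vg is the middle locus and the order is c – vg – cn.
Crossovers in the vg–cn interval produce the single-crossover classes VG C cn and vg c CN (52 + 57 = 109) plus the double crossovers (5).
RF(vg–cn) = (109 + 5) / 1200 = 114/1200 = 0.0950 → 9.5 cM.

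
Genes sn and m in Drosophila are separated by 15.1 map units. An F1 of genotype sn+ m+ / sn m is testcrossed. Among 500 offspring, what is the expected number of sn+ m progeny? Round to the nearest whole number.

38

A map distance of 15.1 map units corresponds to a recombination frequency of 0.151.
The F1 is sn+ m+ / sn m, so sn+ m is a recombinant gamete class with expected frequency r/2 = 0.151/2 = 0.0755.
Expected number = 0.0755 × 500 = 37.75 ≈ 38.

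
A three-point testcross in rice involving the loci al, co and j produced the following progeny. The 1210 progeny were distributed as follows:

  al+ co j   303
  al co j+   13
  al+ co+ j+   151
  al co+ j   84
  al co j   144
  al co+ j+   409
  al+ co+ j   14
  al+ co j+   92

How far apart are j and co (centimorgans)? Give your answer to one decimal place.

16.8 centimorgans

The two most frequent reciprocal classes, al co+ j+ and al+ co j, are the parental types, so the F1 was al co+ j+ / al+ co j.
The two rarest classes, al co j+ and al+ co+ j, are the double crossovers. Comparing them with the parentals, only the co allele has switched, so co is the middle locus and the order is al – co – j.
Crossovers in the co–j interval produce the single-crossover classes al co+ j and al+ co j+ (84 + 92 = 176) plus the double crossovers (27).
RF(co–j) = (176 + 27) / 1210 = 203/1210 = 0.1678 → 16.8 centimorgans.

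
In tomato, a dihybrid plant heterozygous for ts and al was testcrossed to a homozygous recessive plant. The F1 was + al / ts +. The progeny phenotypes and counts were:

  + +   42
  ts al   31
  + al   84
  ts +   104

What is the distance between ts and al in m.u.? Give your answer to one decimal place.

28.0 m.u.

The recombinant classes are + + and ts al: 42 + 31 = 73.
Recombination frequency = 73/261 = 0.2797 ≈ 28.0%, i.e. 28.0 m.u.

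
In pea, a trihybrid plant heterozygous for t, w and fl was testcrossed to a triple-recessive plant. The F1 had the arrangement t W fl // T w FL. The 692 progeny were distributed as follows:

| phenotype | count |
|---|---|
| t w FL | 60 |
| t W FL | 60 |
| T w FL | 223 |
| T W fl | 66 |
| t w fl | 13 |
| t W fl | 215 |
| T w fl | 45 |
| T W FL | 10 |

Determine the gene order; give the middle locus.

w

The two rarest classes, t w fl and T W FL, are the double crossovers. Comparing them with the parentals, only the w allele has switched, so w is the middle locus and the order is fl – w – t.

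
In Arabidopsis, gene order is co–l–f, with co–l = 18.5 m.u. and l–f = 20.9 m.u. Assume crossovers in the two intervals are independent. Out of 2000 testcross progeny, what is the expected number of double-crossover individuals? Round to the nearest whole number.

77

Map distances give recombination frequencies of 0.185 and 0.209 for the two intervals.
With no interference, expected double-crossover frequency = 0.185 × 0.209 = 0.03866.
Expected number = 0.03866 × 2000 = 77.33 ≈ 77.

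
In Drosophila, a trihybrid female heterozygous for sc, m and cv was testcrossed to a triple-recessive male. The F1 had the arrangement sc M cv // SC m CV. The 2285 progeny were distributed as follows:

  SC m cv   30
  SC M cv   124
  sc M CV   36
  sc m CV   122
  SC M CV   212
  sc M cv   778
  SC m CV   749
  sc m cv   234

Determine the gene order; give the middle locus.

cv

The two rarest classes, sc M CV and SC m cv, are the double crossovers. Comparing them with the parentals, only the cv allele has switched, so cv is the middle locus and the order is m – cv – sc.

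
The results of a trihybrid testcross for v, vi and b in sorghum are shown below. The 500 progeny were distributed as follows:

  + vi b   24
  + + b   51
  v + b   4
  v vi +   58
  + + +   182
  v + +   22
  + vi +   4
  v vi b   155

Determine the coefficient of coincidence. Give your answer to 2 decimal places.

The two most frequent reciprocal classes, v vi b and + + +, are the parental types, so the F1 was v vi b / + + +.
The two rarest classes, v + b and + vi +, are the double crossovers. Comparing them with the parentals, only the vi allele has switched, so vi is the middle locus and the order is b – vi – v.
b–vi: (109 + 8)/500 = 0.2340; vi–v: (46 + 8)/500 = 0.1080.
Expected DCO frequency = 0.2340 × 0.1080 ≈ 0.02527; observed = 8/500 ≈ 0.01600.
Coefficient of coincidence = 0.01600/0.02527 ≈ 0.63.

0.63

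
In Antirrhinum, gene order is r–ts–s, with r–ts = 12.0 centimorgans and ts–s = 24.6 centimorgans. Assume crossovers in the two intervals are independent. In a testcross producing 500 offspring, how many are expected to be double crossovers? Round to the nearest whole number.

Map distances give recombination frequencies of 0.120 and 0.246 for the two intervals.
With no interference, expected double-crossover frequency = 0.120 × 0.246 = 0.02952.
Expected number = 0.02952 × 500 = 14.76 ≈ 15.

15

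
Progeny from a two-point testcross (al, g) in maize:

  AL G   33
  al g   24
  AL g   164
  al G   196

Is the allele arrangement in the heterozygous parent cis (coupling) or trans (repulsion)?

trans

The two most frequent classes are AL g (164) and al G (196); these are the parental (non-recombinant) types.
So the F1 carried AL g on one chromosome and al G on the other — the recessive alleles are on opposite chromosomes (trans / repulsion).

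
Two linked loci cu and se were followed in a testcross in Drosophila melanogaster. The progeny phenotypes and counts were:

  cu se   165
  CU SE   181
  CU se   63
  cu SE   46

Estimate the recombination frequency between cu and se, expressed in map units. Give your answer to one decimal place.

24.0 map units

The two most frequent classes, CU SE (181) and cu se (165), are the parental types, so the F1 was CU SE / cu se.
The recombinant classes are CU se and cu SE: 63 + 46 = 109.
Recombination frequency = 109/455 = 0.2396 ≈ 24.0%, i.e. 24.0 map units.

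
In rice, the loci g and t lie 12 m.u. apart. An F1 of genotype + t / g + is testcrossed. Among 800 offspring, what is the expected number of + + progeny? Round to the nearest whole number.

48

A map distance of 12 m.u. corresponds to a recombination frequency of 0.120.
The F1 is + t / g +, so + + is a recombinant gamete class with expected frequency r/2 = 0.120/2 = 0.0600.
Expected number = 0.0600 × 800 = 48.00 ≈ 48.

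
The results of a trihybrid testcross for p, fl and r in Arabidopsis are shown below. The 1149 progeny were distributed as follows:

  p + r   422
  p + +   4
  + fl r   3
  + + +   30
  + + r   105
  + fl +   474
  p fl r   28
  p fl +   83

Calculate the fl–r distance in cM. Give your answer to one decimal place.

5.7 cM

The two most frequent reciprocal classes, + fl + and p + r, are the parental types, so the F1 was + fl + / p + r.
The two rarest classes, + fl r and p + +, are the double crossovers. Comparing them with the parentals, only the r allele has switched, so r is the middle locus and the order is fl – r – p.
Crossovers in the fl–r interval produce the single-crossover classes + + + and p fl r (30 + 28 = 58) plus the double crossovers (7).
RF(fl–r) = (58 + 7) / 1149 = 65/1149 = 0.0566 → 5.7 cM.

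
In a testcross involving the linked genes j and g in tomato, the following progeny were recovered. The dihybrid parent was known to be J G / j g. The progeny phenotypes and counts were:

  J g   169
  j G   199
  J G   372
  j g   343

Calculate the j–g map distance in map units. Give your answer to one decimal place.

The recombinant classes are J g and j G: 169 + 199 = 368.
Recombination frequency = 368/1083 = 0.3398 ≈ 34.0%, i.e. 34.0 map units.

34.0 map units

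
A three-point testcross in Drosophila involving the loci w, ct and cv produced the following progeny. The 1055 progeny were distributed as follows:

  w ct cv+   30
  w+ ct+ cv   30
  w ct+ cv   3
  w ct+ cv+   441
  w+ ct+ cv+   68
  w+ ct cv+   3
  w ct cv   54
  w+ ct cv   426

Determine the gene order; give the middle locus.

cv

The two most frequent reciprocal classes, w+ ct cv and w ct+ cv+, are the parental types, so the F1 was w+ ct cv / w ct+ cv+.
The two rarest classes, w+ ct cv+ and w ct+ cv, are the double crossovers. Comparing them with the parentals, only the cv allele has switched, so cv is the middle locus and the order is ct – cv – w.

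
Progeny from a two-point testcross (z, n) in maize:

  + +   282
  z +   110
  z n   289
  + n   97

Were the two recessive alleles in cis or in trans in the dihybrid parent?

The two most frequent classes are + + (282) and z n (289); these are the parental (non-recombinant) types.
So the F1 carried + + on one chromosome and z n on the other — the recessive alleles are on the same chromosome (cis / coupling).

cis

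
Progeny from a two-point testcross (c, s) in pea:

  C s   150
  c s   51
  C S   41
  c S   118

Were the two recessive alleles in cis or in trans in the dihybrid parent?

trans

The two most frequent classes are C s (150) and c S (118); these are the parental (non-recombinant) types.
So the F1 carried C s on one chromosome and c S on the other — the recessive alleles are on opposite chromosomes (trans / repulsion).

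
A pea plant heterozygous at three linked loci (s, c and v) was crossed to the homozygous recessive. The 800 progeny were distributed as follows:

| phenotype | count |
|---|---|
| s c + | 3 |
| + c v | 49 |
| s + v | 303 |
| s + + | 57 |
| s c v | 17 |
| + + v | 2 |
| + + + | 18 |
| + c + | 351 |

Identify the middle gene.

The two most frequent reciprocal classes, + c + and s + v, are the parental types, so the F1 was + c + / s + v.
The two rarest classes, s c + and + + v, are the double crossovers. Comparing them with the parentals, only the s allele has switched, so s is the middle locus and the order is v – s – c.

s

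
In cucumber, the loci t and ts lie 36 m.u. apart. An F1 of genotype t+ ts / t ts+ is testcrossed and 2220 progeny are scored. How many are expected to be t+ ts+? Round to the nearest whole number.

A map distance of 36 m.u. corresponds to a recombination frequency of 0.360.
The F1 is t+ ts / t ts+, so t+ ts+ is a recombinant gamete class with expected frequency r/2 = 0.360/2 = 0.1800.
Expected number = 0.1800 × 2220 = 399.60 ≈ 400.

400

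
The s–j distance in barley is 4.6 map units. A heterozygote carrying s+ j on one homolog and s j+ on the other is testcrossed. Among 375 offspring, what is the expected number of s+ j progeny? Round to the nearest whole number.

A map distance of 4.6 map units corresponds to a recombination frequency of 0.046.
The F1 is s+ j / s j+, so s+ j is a parental gamete class with expected frequency (1 − r)/2 = 0.954/2 = 0.4770.
Expected number = 0.4770 × 375 = 178.88 ≈ 179.

179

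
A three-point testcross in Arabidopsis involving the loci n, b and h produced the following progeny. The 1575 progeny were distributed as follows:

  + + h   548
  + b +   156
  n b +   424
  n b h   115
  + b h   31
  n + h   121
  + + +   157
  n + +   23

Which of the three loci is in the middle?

b

The two most frequent reciprocal classes, + + h and n b +, are the parental types, so the F1 was + + h / n b +.
The two rarest classes, + b h and n + +, are the double crossovers. Comparing them with the parentals, only the b allele has switched, so b is the middle locus and the order is n – b – h.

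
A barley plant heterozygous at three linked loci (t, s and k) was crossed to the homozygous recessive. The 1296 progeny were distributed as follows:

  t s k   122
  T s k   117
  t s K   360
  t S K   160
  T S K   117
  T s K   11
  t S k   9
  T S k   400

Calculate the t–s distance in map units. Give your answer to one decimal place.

The two most frequent reciprocal classes, T S k and t s K, are the parental types, so the F1 was T S k / t s K.
The two rarest classes, t S k and T s K, are the double crossovers. Comparing them with the parentals, only the t allele has switched, so t is the middle locus and the order is k – t – s.
Crossovers in the t–s interval produce the single-crossover classes T s k and t S K (117 + 160 = 277) plus the double crossovers (20).
RF(t–s) = (277 + 20) / 1296 = 297/1296 = 0.2292 → 22.9 map units.

22.9 map units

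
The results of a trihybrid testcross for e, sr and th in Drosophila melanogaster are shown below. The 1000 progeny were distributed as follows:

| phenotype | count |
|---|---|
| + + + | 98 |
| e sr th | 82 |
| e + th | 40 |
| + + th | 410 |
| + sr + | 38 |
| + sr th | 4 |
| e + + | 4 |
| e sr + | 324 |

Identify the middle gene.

sr

The two most frequent reciprocal classes, e sr + and + + th, are the parental types, so the F1 was e sr + / + + th.
The two rarest classes, e + + and + sr th, are the double crossovers. Comparing them with the parentals, only the sr allele has switched, so sr is the middle locus and the order is th – sr – e.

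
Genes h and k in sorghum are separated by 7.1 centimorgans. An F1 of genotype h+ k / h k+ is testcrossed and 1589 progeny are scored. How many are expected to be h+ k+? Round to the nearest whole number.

A map distance of 7.1 centimorgans corresponds to a recombination frequency of 0.071.
The F1 is h+ k / h k+, so h+ k+ is a recombinant gamete class with expected frequency r/2 = 0.071/2 = 0.0355.
Expected number = 0.0355 × 1589 = 56.41 ≈ 56.

56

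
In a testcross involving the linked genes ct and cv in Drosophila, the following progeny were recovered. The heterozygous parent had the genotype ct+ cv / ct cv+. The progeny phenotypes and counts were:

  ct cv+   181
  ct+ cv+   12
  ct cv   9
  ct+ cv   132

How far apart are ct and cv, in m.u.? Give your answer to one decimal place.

6.3 m.u.

The recombinant classes are ct+ cv+ and ct cv: 12 + 9 = 21.
Recombination frequency = 21/334 = 0.0629 ≈ 6.3%, i.e. 6.3 m.u.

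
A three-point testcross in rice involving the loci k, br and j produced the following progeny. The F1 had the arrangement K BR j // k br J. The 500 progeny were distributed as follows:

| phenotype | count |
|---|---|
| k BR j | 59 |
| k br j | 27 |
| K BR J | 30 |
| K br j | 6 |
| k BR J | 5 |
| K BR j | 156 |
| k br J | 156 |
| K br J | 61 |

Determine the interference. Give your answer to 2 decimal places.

The two rarest classes, K br j and k BR J, are the double crossovers. Comparing them with the parentals, only the br allele has switched, so br is the middle locus and the order is j – br – k.
j–br: (57 + 11)/500 = 0.1360; br–k: (120 + 11)/500 = 0.2620.
Expected DCO frequency = 0.1360 × 0.2620 ≈ 0.03563; observed = 11/500 ≈ 0.02200.
Coefficient of coincidence = 0.02200/0.03563 ≈ 0.62; interference = 1 − 0.62 = 0.38.

0.38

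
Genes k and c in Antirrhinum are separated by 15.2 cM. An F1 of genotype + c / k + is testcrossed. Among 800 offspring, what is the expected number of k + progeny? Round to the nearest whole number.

A map distance of 15.2 cM corresponds to a recombination frequency of 0.152.
The F1 is + c / k +, so k + is a parental gamete class with expected frequency (1 − r)/2 = 0.848/2 = 0.4240.
Expected number = 0.4240 × 800 = 339.20 ≈ 339.

339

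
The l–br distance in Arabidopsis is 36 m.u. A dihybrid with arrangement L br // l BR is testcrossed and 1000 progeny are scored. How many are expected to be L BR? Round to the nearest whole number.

A map distance of 36 m.u. corresponds to a recombination frequency of 0.360.
The F1 is L br / l BR, so L BR is a recombinant gamete class with expected frequency r/2 = 0.360/2 = 0.1800.
Expected number = 0.1800 × 1000 = 180.00 ≈ 180.

180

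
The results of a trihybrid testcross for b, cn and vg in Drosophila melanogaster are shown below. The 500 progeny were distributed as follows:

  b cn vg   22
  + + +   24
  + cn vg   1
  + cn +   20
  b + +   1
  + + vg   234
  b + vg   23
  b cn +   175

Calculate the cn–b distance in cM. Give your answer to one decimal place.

9.0 cM

The two most frequent reciprocal classes, + + vg and b cn +, are the parental types, so the F1 was + + vg / b cn +.
The two rarest classes, + cn vg and b + +, are the double crossovers. Comparing them with the parentals, only the cn allele has switched, so cn is the middle locus and the order is b – cn – vg.
Crossovers in the b–cn interval produce the single-crossover classes b + vg and + cn + (23 + 20 = 43) plus the double crossovers (2).
RF(b–cn) = (43 + 2) / 500 = 45/500 = 0.0900 → 9.0 cM.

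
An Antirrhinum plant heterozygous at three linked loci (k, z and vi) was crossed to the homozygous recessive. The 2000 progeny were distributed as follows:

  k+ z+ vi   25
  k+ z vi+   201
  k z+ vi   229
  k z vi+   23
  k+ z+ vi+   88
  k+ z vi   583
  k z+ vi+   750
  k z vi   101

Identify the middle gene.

z

The two most frequent reciprocal classes, k+ z vi and k z+ vi+, are the parental types, so the F1 was k+ z vi / k z+ vi+.
The two rarest classes, k+ z+ vi and k z vi+, are the double crossovers. Comparing them with the parentals, only the z allele has switched, so z is the middle locus and the order is k – z – vi.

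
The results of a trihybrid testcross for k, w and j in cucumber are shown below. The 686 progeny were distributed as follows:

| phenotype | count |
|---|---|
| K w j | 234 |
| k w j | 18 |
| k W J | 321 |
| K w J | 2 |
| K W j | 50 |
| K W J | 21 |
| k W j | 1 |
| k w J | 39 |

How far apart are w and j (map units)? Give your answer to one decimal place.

The two most frequent reciprocal classes, K w j and k W J, are the parental types, so the F1 was K w j / k W J.
The two rarest classes, K w J and k W j, are the double crossovers. Comparing them with the parentals, only the j allele has switched, so j is the middle locus and the order is k – j – w.
Crossovers in the j–w interval produce the single-crossover classes K W j and k w J (50 + 39 = 89) plus the double crossovers (3).
RF(j–w) = (89 + 3) / 686 = 92/686 = 0.1341 → 13.4 map units.

13.4 map units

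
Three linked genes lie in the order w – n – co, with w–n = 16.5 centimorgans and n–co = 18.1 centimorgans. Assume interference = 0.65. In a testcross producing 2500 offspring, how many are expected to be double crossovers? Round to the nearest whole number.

Map distances give recombination frequencies of 0.165 and 0.181 for the two intervals.
With interference 0.65 (so coincidence = 0.35), expected double-crossover frequency = 0.165 × 0.181 × 0.35 = 0.01045.
Expected number = 0.01045 × 2500 = 26.13 ≈ 26.

26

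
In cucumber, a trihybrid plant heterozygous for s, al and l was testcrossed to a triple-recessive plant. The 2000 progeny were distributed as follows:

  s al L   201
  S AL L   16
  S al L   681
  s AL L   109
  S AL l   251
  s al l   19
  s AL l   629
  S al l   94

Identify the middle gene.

The two most frequent reciprocal classes, s AL l and S al L, are the parental types, so the F1 was s AL l / S al L.
The two rarest classes, s al l and S AL L, are the double crossovers. Comparing them with the parentals, only the al allele has switched, so al is the middle locus and the order is s – al – l.

al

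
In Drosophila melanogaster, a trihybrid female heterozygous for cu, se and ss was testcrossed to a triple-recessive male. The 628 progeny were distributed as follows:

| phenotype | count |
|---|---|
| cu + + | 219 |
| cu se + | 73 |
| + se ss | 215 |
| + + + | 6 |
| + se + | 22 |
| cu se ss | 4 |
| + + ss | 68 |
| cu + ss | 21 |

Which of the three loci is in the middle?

cu

The two most frequent reciprocal classes, + se ss and cu + +, are the parental types, so the F1 was + se ss / cu + +.
The two rarest classes, cu se ss and + + +, are the double crossovers. Comparing them with the parentals, only the cu allele has switched, so cu is the middle locus and the order is ss – cu – se.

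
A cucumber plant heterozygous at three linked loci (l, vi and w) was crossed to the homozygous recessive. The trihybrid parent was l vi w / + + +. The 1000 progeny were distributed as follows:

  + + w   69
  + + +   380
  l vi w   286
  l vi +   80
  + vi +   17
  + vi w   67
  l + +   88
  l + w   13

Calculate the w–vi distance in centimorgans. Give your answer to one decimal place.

The two rarest classes, l + w and + vi +, are the double crossovers. Comparing them with the parentals, only the vi allele has switched, so vi is the middle locus and the order is l – vi – w.
Crossovers in the vi–w interval produce the single-crossover classes l vi + and + + w (80 + 69 = 149) plus the double crossovers (30).
RF(vi–w) = (149 + 30) / 1000 = 179/1000 = 0.1790 → 17.9 centimorgans.

17.9 centimorgans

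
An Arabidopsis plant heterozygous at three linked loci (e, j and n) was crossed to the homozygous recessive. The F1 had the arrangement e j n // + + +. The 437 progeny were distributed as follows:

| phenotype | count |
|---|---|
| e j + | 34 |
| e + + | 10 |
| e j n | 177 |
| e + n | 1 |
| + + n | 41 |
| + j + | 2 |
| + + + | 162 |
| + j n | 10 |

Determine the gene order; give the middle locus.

The two rarest classes, e + n and + j +, are the double crossovers. Comparing them with the parentals, only the j allele has switched, so j is the middle locus and the order is n – j – e.

j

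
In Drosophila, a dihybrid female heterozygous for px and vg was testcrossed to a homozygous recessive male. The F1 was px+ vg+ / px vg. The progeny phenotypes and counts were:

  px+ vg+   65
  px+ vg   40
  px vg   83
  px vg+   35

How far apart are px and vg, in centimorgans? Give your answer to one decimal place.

The recombinant classes are px+ vg and px vg+: 40 + 35 = 75.
Recombination frequency = 75/223 = 0.3363 ≈ 33.6%, i.e. 33.6 centimorgans.

33.6 centimorgans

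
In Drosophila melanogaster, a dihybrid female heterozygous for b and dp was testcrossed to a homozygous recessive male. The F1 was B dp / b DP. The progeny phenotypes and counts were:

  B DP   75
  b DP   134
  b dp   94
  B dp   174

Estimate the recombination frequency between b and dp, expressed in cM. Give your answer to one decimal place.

35.4 cM

The recombinant classes are B DP and b dp: 75 + 94 = 169.
Recombination frequency = 169/477 = 0.3543 ≈ 35.4%, i.e. 35.4 cM.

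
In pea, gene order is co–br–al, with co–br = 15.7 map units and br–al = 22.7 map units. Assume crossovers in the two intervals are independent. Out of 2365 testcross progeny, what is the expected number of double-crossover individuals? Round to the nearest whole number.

84

Map distances give recombination frequencies of 0.157 and 0.227 for the two intervals.
With no interference, expected double-crossover frequency = 0.157 × 0.227 = 0.03564.
Expected number = 0.03564 × 2365 = 84.29 ≈ 84.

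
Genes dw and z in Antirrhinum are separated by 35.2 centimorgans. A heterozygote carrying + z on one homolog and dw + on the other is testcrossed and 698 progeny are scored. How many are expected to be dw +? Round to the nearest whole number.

A map distance of 35.2 centimorgans corresponds to a recombination frequency of 0.352.
The F1 is + z / dw +, so dw + is a parental gamete class with expected frequency (1 − r)/2 = 0.648/2 = 0.3240.
Expected number = 0.3240 × 698 = 226.15 ≈ 226.

226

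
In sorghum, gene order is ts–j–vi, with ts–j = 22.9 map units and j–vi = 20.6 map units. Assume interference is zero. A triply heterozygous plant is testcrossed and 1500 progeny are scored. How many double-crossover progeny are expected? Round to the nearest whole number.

Map distances give recombination frequencies of 0.229 and 0.206 for the two intervals.
With no interference, expected double-crossover frequency = 0.229 × 0.206 = 0.04717.
Expected number = 0.04717 × 1500 = 70.76 ≈ 71.

71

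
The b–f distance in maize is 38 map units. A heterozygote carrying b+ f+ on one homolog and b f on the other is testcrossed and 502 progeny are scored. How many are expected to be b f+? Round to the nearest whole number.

A map distance of 38 map units corresponds to a recombination frequency of 0.380.
The F1 is b+ f+ / b f, so b f+ is a recombinant gamete class with expected frequency r/2 = 0.380/2 = 0.1900.
Expected number = 0.1900 × 502 = 95.38 ≈ 95.

95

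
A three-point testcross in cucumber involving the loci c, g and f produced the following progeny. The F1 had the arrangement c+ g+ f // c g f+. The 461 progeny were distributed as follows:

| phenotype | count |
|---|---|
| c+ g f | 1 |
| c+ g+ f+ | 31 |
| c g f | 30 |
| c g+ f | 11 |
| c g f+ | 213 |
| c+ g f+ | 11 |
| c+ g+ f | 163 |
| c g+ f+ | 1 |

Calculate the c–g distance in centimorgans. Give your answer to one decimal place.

The two rarest classes, c+ g f and c g+ f+, are the double crossovers. Comparing them with the parentals, only the g allele has switched, so g is the middle locus and the order is f – g – c.
Crossovers in the g–c interval produce the single-crossover classes c g+ f and c+ g f+ (11 + 11 = 22) plus the double crossovers (2).
RF(g–c) = (22 + 2) / 461 = 24/461 = 0.0521 → 5.2 centimorgans.

5.2 centimorgans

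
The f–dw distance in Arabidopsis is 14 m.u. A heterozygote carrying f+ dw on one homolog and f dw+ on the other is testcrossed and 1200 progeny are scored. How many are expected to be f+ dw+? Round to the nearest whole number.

84

A map distance of 14 m.u. corresponds to a recombination frequency of 0.140.
The F1 is f+ dw / f dw+, so f+ dw+ is a recombinant gamete class with expected frequency r/2 = 0.140/2 = 0.0700.
Expected number = 0.0700 × 1200 = 84.00 ≈ 84.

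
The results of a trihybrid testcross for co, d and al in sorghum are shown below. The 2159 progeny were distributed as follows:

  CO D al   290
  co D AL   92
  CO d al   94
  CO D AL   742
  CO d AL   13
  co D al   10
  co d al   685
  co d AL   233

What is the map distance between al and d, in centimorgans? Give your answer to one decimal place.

25.3 centimorgans

The two most frequent reciprocal classes, CO D AL and co d al, are the parental types, so the F1 was CO D AL / co d al.
The two rarest classes, CO d AL and co D al, are the double crossovers. Comparing them with the parentals, only the d allele has switched, so d is the middle locus and the order is al – d – co.
Crossovers in the al–d interval produce the single-crossover classes CO D al and co d AL (290 + 233 = 523) plus the double crossovers (23).
RF(al–d) = (523 + 23) / 2159 = 546/2159 = 0.2529 → 25.3 centimorgans.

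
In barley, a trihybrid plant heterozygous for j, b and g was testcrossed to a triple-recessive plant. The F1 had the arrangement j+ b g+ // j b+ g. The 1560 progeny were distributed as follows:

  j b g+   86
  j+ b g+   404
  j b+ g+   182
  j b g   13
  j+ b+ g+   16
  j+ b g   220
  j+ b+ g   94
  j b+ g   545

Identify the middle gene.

The two rarest classes, j+ b+ g+ and j b g, are the double crossovers. Comparing them with the parentals, only the b allele has switched, so b is the middle locus and the order is j – b – g.

b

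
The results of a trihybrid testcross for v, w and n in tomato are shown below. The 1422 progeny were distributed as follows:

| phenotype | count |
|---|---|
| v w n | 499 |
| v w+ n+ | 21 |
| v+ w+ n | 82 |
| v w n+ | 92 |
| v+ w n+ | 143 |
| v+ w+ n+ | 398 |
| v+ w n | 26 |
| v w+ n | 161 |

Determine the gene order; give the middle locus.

v

The two most frequent reciprocal classes, v+ w+ n+ and v w n, are the parental types, so the F1 was v+ w+ n+ / v w n.
The two rarest classes, v w+ n+ and v+ w n, are the double crossovers. Comparing them with the parentals, only the v allele has switched, so v is the middle locus and the order is n – v – w.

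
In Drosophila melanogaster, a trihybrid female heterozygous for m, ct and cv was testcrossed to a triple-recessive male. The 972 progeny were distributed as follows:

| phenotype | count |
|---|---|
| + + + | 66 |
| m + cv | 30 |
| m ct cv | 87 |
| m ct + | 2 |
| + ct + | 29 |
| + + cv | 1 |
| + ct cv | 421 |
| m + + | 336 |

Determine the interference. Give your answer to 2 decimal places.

0.70

The two most frequent reciprocal classes, + ct cv and m + +, are the parental types, so the F1 was + ct cv / m + +.
The two rarest classes, + + cv and m ct +, are the double crossovers. Comparing them with the parentals, only the ct allele has switched, so ct is the middle locus and the order is cv – ct – m.
cv–ct: (59 + 3)/972 = 0.0638; ct–m: (153 + 3)/972 = 0.1605.
Expected DCO frequency = 0.0638 × 0.1605 ≈ 0.01024; observed = 3/972 ≈ 0.00309.
Coefficient of coincidence = 0.00309/0.01024 ≈ 0.30; interference = 1 − 0.30 = 0.70.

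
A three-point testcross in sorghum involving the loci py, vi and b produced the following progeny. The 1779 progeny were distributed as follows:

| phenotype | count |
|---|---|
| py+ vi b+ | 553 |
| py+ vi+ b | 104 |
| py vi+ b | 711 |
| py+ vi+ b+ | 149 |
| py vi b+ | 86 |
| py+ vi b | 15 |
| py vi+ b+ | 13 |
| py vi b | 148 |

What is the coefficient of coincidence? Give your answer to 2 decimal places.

The two most frequent reciprocal classes, py vi+ b and py+ vi b+, are the parental types, so the F1 was py vi+ b / py+ vi b+.
The two rarest classes, py vi+ b+ and py+ vi b, are the double crossovers. Comparing them with the parentals, only the b allele has switched, so b is the middle locus and the order is vi – b – py.
vi–b: (297 + 28)/1779 = 0.1827; b–py: (190 + 28)/1779 = 0.1225.
Expected DCO frequency = 0.1827 × 0.1225 ≈ 0.02238; observed = 28/1779 ≈ 0.01574.
Coefficient of coincidence = 0.01574/0.02238 ≈ 0.70.

0.70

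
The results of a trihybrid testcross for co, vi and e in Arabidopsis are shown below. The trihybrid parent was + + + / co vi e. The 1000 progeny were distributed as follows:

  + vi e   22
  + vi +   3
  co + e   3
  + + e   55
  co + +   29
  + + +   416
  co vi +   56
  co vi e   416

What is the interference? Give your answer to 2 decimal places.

The two rarest classes, + vi + and co + e, are the double crossovers. Comparing them with the parentals, only the vi allele has switched, so vi is the middle locus and the order is e – vi – co.
e–vi: (111 + 6)/1000 = 0.1170; vi–co: (51 + 6)/1000 = 0.0570.
Expected DCO frequency = 0.1170 × 0.0570 ≈ 0.00667; observed = 6/1000 ≈ 0.00600.
Coefficient of coincidence = 0.00600/0.00667 ≈ 0.90; interference = 1 − 0.90 = 0.10.

0.10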